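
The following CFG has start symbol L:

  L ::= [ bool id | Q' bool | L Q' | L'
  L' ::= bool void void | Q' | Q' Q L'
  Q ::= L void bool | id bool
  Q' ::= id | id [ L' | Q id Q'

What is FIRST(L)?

L ::= [ bool id contributes {[}.
From L ::= Q' bool: add FIRST(Q') = { [, bool, id }.
From L ::= L Q': add FIRST(L) = { [, bool, id }.
From L ::= L': add FIRST(L') = { [, bool, id }.
Union: FIRST(L) = { [, bool, id }.

{ [, bool, id }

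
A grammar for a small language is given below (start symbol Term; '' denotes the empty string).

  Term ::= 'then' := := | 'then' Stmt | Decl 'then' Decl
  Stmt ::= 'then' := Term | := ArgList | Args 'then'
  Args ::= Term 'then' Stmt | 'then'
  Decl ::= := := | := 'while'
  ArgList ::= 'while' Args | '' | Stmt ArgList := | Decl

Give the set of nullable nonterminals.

{ ArgList }

Directly nullable (have an ''-production): ArgList.
No other nonterminal has a production whose RHS symbols are all nullable.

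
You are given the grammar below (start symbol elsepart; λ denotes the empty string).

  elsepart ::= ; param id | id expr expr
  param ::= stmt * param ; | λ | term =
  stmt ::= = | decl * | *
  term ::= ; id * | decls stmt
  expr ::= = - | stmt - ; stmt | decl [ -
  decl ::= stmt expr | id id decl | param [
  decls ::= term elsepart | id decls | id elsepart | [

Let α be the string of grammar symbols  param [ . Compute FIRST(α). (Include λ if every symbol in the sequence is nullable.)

{ *, ;, =, [, id }

Add FIRST(param)\{λ} = { *, ;, =, [, id }; param is nullable, continue.
[ is a terminal; add {[} and stop.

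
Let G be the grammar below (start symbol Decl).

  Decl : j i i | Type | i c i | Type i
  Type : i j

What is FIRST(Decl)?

Decl : j i i contributes {j}.
From Decl : Type: add FIRST(Type) = { i }.
Decl : i c i contributes {i}.
From Decl : Type i: add FIRST(Type) = { i }.
Union: FIRST(Decl) = { i, j }.

{ i, j }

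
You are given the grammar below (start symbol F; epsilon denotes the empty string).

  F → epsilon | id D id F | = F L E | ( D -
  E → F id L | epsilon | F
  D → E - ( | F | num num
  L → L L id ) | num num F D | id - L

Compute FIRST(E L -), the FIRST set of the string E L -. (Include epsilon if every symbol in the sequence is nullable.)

{ (, =, id, num }

Add FIRST(E)\{epsilon} = { (, =, id }; E is nullable, continue.
Add FIRST(L) = { id, num }; L is not nullable, stop.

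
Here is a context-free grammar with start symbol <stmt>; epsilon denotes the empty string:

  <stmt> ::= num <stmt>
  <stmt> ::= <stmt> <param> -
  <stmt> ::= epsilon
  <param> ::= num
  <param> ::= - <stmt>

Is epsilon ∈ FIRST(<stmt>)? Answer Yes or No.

<stmt> has an epsilon-production, so <stmt> ⇒ epsilon.

Yes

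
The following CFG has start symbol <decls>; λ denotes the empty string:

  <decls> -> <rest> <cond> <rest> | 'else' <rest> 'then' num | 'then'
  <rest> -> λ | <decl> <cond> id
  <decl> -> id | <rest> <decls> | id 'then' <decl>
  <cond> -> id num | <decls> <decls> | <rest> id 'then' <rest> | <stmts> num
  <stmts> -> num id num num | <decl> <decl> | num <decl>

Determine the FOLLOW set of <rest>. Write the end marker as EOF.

{ EOF, 'else', 'then', id, num }

In <decls> -> <rest> <cond> <rest>: add FIRST(<cond> <rest>) = { 'else', 'then', id, num }.
In <decls> -> <rest> <cond> <rest>: <rest> is at the end, add FOLLOW(<decls>) = { EOF, 'else', 'then', id, num }.
In <decls> -> 'else' <rest> 'then' num: add FIRST('then' num) = { 'then' }.
In <decl> -> <rest> <decls>: add FIRST(<decls>) = { 'else', 'then', id, num }.
In <cond> -> <rest> id 'then' <rest>: add FIRST(id 'then' <rest>) = { id }.
In <cond> -> <rest> id 'then' <rest>: <rest> is at the end, add FOLLOW(<cond>) = { EOF, 'else', 'then', id, num }.
Union: FOLLOW(<rest>) = { EOF, 'else', 'then', id, num }.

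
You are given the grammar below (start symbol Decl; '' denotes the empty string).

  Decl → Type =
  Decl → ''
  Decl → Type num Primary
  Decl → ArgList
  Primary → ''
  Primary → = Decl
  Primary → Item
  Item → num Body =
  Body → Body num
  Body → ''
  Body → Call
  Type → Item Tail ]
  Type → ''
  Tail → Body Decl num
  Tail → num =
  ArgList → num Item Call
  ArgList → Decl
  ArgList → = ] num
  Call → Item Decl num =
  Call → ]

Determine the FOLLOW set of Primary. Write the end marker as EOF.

In Decl → Type num Primary: Primary is at the end, add FOLLOW(Decl) = { EOF, num }.
Union: FOLLOW(Primary) = { EOF, num }.

{ EOF, num }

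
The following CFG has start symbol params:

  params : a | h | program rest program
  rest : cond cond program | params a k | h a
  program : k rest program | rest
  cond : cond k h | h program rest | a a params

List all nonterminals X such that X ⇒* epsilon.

{ } (none)

No nonterminal has an empty production or an RHS whose symbols are all nullable.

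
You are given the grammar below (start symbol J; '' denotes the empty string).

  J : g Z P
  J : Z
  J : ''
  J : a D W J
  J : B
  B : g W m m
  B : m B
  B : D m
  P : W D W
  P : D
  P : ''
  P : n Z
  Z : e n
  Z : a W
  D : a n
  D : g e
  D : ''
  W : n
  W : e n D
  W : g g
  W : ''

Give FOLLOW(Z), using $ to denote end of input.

In J : g Z P: add FIRST(P)\{''} = { a, e, g, n }.
  Since P is nullable, also add FOLLOW(J) = { $ }.
In J : Z: Z is at the end, add FOLLOW(J) = { $ }.
In P : n Z: Z is at the end, add FOLLOW(P) = { $ }.
Union: FOLLOW(Z) = { $, a, e, g, n }.

{ $, a, e, g, n }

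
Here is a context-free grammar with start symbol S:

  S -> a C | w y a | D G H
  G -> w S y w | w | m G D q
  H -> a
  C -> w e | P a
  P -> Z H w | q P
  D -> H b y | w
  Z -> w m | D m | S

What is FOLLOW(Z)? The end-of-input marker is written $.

{ a }

In P -> Z H w: add FIRST(H w) = { a }.
Union: FOLLOW(Z) = { a }.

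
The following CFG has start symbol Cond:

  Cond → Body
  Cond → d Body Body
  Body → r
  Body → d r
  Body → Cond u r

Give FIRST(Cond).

From Cond → Body: add FIRST(Body) = { d, r }.
Cond → d Body Body contributes {d}.
Union: FIRST(Cond) = { d, r }.

{ d, r }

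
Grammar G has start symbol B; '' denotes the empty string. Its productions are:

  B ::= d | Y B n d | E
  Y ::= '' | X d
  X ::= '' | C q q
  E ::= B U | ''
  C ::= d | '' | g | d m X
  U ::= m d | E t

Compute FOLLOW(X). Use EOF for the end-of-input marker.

In Y ::= X d: add FIRST(d) = { d }.
In C ::= d m X: X is at the end, add FOLLOW(C) = { q }.
Union: FOLLOW(X) = { d, q }.

{ d, q }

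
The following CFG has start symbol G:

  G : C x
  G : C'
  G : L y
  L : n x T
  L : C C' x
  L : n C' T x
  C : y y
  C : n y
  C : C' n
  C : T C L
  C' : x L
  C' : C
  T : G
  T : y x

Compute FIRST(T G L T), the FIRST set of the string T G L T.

{ n, x, y }

Add FIRST(T) = { n, x, y }; T is not nullable, stop.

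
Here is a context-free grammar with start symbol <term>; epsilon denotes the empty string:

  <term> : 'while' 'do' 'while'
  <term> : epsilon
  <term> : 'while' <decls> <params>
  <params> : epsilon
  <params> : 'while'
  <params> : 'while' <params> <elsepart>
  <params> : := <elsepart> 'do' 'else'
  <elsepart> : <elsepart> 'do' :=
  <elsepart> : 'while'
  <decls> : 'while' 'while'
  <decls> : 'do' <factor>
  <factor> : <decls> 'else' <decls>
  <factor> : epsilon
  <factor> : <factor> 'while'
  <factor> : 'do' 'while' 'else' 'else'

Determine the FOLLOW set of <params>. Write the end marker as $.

{ $, 'while' }

In <term> : 'while' <decls> <params>: <params> is at the end, add FOLLOW(<term>) = { $ }.
In <params> : 'while' <params> <elsepart>: add FIRST(<elsepart>) = { 'while' }.
Union: FOLLOW(<params>) = { $, 'while' }.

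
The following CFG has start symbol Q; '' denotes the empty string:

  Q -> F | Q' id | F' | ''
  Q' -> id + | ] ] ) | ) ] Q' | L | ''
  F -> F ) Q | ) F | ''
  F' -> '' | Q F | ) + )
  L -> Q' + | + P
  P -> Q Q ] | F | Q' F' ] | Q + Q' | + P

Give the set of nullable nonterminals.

{ F, F', P, Q, Q' }

Directly nullable (have an ''-production): Q, Q', F, F'.
P -> F with every symbol nullable, so P is nullable.
No other nonterminal has a production whose RHS symbols are all nullable.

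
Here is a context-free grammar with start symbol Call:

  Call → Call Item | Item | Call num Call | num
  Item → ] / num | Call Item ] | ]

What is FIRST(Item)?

Item → ] / num contributes {]}.
From Item → Call Item ]: add FIRST(Call) = { ], num }.
Item → ] contributes {]}.
Union: FIRST(Item) = { ], num }.

{ ], num }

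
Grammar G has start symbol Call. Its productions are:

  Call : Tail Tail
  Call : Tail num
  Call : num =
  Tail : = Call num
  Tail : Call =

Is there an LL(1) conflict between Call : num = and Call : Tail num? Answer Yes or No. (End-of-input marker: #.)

FIRST(num =) = { num } and FIRST(Tail num) = { =, num }.
Both contain num, so the two alternatives are not disjoint — LL(1) conflict.

Yes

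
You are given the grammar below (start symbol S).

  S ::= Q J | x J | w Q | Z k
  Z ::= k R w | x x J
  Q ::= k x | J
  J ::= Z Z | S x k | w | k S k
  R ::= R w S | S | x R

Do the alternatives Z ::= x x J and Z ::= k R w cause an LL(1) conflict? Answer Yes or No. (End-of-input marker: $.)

FIRST(x x J) = { x } and FIRST(k R w) = { k }.
The FIRST sets are disjoint and neither alternative is nullable — no conflict.

No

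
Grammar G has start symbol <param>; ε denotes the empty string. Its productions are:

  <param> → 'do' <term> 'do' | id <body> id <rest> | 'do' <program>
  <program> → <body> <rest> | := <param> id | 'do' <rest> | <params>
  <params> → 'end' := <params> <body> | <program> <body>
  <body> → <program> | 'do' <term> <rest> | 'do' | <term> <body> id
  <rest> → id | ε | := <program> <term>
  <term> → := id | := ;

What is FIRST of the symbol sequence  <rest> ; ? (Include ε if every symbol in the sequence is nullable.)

{ :=, ;, id }

Add FIRST(<rest>)\{ε} = { :=, id }; <rest> is nullable, continue.
; is a terminal; add {;} and stop.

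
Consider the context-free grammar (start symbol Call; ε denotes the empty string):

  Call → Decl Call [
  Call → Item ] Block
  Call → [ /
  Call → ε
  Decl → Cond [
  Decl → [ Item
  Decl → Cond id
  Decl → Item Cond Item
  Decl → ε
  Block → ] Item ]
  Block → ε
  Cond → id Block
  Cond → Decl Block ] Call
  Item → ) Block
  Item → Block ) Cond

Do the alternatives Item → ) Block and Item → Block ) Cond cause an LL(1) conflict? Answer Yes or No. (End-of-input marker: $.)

Yes

FIRST() Block) = { ) } and FIRST(Block ) Cond) = { ), ] }.
Both contain ), so the two alternatives are not disjoint — LL(1) conflict.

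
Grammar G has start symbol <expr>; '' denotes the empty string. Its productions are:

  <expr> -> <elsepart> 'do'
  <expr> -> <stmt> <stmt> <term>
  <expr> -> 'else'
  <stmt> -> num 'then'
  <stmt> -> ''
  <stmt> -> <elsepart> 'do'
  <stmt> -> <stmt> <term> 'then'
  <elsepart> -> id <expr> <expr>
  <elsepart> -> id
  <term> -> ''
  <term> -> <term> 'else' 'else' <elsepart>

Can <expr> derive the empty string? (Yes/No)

<expr> -> <stmt> <stmt> <term> and each of <stmt>, <stmt>, <term> is nullable, so <expr> ⇒* ''.

Yes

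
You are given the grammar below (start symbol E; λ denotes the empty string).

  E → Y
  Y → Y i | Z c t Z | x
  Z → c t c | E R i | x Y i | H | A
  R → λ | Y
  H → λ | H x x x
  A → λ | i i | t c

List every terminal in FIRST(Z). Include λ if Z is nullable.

Z → c t c contributes {c}.
From Z → E R i: add FIRST(E) = { c, i, t, x }.
Z → x Y i contributes {x}.
From Z → H: add FIRST(H) = { x, λ } (including λ since H is nullable).
From Z → A: add FIRST(A) = { i, t, λ } (including λ since A is nullable).
Union: FIRST(Z) = { c, i, t, x, λ }.

{ c, i, t, x, λ }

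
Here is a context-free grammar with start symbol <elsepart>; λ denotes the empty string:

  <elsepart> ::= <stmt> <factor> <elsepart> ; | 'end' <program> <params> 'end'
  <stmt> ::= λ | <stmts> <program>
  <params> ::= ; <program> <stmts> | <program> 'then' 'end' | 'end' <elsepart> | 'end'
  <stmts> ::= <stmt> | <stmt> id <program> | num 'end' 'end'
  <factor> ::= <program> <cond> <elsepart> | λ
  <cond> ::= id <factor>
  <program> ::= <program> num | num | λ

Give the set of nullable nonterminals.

{ <factor>, <program>, <stmt>, <stmts> }

Directly nullable (have an λ-production): <stmt>, <factor>, <program>.
<stmts> ::= <stmt> with every symbol nullable, so <stmts> is nullable.
No other nonterminal has a production whose RHS symbols are all nullable.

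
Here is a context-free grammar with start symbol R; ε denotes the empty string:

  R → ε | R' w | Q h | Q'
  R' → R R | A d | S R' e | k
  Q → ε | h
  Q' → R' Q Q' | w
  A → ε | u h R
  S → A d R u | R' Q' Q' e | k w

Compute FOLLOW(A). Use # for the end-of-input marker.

In R' → A d: add FIRST(d) = { d }.
In S → A d R u: add FIRST(d R u) = { d }.
Union: FOLLOW(A) = { d }.

{ d }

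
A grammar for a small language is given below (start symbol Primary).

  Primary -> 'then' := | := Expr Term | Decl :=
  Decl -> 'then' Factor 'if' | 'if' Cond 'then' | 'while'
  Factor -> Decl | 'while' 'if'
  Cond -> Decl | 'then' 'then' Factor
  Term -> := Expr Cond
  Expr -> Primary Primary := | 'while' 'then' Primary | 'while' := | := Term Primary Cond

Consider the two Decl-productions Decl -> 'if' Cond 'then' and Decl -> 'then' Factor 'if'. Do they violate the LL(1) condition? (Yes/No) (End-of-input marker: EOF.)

FIRST('if' Cond 'then') = { 'if' } and FIRST('then' Factor 'if') = { 'then' }.
The FIRST sets are disjoint and neither alternative is nullable — no conflict.

No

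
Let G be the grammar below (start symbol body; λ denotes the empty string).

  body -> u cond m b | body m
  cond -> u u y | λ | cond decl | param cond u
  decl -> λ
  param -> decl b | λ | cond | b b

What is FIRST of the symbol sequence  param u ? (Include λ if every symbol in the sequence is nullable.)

Add FIRST(param)\{λ} = { b, u }; param is nullable, continue.
u is a terminal; add {u} and stop.

{ b, u }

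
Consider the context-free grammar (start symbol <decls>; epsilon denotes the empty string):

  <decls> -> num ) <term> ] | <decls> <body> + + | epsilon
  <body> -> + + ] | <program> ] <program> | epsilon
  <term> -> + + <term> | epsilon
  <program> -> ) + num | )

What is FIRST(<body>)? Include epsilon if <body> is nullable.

<body> -> + + ] contributes {+}.
From <body> -> <program> ] <program>: add FIRST(<program>) = { ) }.
<body> -> epsilon contributes epsilon.
Union: FIRST(<body>) = { ), +, epsilon }.

{ ), +, epsilon }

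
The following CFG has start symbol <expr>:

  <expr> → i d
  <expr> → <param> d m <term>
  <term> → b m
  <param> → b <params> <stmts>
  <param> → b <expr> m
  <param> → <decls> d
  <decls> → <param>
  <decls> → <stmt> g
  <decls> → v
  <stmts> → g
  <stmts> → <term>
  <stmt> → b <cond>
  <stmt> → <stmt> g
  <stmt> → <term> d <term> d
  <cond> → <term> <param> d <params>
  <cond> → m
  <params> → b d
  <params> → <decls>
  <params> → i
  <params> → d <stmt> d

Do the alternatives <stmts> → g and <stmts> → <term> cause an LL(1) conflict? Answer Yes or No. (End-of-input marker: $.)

No

FIRST(g) = { g } and FIRST(<term>) = { b }.
The FIRST sets are disjoint and neither alternative is nullable — no conflict.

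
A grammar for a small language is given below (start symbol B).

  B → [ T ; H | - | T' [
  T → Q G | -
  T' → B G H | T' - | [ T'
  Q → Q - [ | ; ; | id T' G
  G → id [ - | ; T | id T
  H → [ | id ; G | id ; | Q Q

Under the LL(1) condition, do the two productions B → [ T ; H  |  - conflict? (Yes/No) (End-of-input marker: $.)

No

FIRST([ T ; H) = { [ } and FIRST(-) = { - }.
The FIRST sets are disjoint and neither alternative is nullable — no conflict.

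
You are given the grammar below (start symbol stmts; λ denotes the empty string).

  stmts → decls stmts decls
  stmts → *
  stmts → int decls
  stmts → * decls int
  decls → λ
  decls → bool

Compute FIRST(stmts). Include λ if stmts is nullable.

From stmts → decls stmts decls: decls nullable, take FIRST(decls) ∪ FIRST(stmts) = { *, bool, int }.
stmts → * contributes {*}.
stmts → int decls contributes {int}.
stmts → * decls int contributes {*}.
Union: FIRST(stmts) = { *, bool, int }.

{ *, bool, int }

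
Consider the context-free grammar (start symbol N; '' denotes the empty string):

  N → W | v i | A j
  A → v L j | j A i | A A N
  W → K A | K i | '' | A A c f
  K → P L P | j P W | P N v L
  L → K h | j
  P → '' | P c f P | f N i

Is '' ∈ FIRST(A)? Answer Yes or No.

No

Nullable nonterminals: N, P, W.
No production of A has an RHS whose symbols are all nullable, so A is not nullable.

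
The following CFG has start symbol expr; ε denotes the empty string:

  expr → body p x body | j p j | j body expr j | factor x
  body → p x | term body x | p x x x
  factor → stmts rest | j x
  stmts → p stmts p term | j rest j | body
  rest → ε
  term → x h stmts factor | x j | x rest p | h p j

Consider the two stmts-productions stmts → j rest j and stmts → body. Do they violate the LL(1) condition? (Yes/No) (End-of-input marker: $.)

FIRST(j rest j) = { j } and FIRST(body) = { h, p, x }.
The FIRST sets are disjoint and neither alternative is nullable — no conflict.

No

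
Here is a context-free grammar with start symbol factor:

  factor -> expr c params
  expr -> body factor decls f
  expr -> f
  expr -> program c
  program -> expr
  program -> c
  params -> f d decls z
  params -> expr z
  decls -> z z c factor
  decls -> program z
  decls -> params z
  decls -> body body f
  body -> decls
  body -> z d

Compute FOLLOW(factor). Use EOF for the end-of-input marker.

{ EOF, c, f, z }

factor is the start symbol, so EOF ∈ FOLLOW(factor).
In expr -> body factor decls f: add FIRST(decls f) = { c, f, z }.
In decls -> z z c factor: factor is at the end, add FOLLOW(decls) = { c, f, z }.
Union: FOLLOW(factor) = { EOF, c, f, z }.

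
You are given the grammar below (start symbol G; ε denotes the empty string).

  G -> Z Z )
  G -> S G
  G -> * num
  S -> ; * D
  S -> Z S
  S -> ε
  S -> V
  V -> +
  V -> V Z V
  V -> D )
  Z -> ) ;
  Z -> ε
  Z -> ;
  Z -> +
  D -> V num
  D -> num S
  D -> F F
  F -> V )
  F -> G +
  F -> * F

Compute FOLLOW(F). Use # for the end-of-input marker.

In D -> F F: add FIRST(F) = { ), *, +, ;, num }.
In D -> F F: F is at the end, add FOLLOW(D) = { ), *, +, ;, num }.
In F -> * F: F is at the end, add FOLLOW(F) = { ), *, +, ;, num }.
Union: FOLLOW(F) = { ), *, +, ;, num }.

{ ), *, +, ;, num }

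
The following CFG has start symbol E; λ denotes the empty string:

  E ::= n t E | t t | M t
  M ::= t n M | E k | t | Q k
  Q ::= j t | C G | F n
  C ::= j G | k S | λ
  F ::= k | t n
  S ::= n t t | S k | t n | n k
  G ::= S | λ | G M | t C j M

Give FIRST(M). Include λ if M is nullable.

{ j, k, n, t }

M ::= t n M contributes {t}.
From M ::= E k: add FIRST(E) = { j, k, n, t }.
M ::= t contributes {t}.
From M ::= Q k: Q nullable, take FIRST(Q) ∪ {k} = { j, k, n, t }.
Union: FIRST(M) = { j, k, n, t }.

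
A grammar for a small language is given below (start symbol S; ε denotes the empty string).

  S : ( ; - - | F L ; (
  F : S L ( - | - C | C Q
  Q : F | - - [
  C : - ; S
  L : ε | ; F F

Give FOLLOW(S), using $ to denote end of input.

S is the start symbol, so $ ∈ FOLLOW(S).
In F : S L ( -: add FIRST(L ( -) = { (, ; }.
In C : - ; S: S is at the end, add FOLLOW(C) = { (, -, ; }.
Union: FOLLOW(S) = { $, (, -, ; }.

{ $, (, -, ; }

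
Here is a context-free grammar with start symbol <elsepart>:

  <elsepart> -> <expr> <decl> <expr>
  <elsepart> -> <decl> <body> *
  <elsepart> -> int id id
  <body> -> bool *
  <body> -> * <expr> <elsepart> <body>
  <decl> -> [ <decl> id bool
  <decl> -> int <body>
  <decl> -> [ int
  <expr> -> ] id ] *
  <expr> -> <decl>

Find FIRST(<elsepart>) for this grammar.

{ [, ], int }

From <elsepart> -> <expr> <decl> <expr>: add FIRST(<expr>) = { [, ], int }.
From <elsepart> -> <decl> <body> *: add FIRST(<decl>) = { [, int }.
<elsepart> -> int id id contributes {int}.
Union: FIRST(<elsepart>) = { [, ], int }.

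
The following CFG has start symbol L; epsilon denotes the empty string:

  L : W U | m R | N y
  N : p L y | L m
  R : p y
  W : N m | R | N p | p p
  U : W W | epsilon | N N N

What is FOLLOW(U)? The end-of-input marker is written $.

{ $, m, y }

In L : W U: U is at the end, add FOLLOW(L) = { $, m, y }.
Union: FOLLOW(U) = { $, m, y }.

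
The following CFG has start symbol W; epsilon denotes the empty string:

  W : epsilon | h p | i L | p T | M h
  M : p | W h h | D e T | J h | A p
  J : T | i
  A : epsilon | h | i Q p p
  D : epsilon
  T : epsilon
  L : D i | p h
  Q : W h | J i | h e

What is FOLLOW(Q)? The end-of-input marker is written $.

{ p }

In A : i Q p p: add FIRST(p p) = { p }.
Union: FOLLOW(Q) = { p }.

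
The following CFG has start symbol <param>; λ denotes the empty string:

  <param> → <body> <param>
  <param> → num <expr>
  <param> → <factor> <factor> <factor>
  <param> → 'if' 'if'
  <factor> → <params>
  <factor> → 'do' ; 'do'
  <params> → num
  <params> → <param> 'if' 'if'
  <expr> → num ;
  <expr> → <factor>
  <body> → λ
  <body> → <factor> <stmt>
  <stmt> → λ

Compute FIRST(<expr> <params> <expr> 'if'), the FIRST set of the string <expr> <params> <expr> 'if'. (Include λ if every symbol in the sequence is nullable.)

{ 'do', 'if', num }

Add FIRST(<expr>) = { 'do', 'if', num }; <expr> is not nullable, stop.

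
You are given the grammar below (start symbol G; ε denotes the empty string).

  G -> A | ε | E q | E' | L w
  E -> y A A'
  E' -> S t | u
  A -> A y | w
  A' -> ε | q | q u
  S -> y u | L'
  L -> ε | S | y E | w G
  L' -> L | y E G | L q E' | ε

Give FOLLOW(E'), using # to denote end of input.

{ #, q, t, w }

In G -> E': E' is at the end, add FOLLOW(G) = { #, q, t, w }.
In L' -> L q E': E' is at the end, add FOLLOW(L') = { q, t, w }.
Union: FOLLOW(E') = { #, q, t, w }.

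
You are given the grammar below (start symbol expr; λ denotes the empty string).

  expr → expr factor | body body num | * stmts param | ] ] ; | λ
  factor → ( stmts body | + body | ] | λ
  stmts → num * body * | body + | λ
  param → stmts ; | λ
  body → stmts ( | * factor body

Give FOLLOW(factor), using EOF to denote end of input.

{ EOF, (, *, +, ], num }

In expr → expr factor: factor is at the end, add FOLLOW(expr) = { EOF, (, +, ] }.
In body → * factor body: add FIRST(body) = { (, *, num }.
Union: FOLLOW(factor) = { EOF, (, *, +, ], num }.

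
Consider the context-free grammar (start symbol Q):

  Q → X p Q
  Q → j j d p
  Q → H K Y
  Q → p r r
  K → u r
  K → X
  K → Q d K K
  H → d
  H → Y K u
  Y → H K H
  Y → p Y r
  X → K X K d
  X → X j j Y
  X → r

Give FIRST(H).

{ d, p }

H → d contributes {d}.
From H → Y K u: add FIRST(Y) = { d, p }.
Union: FIRST(H) = { d, p }.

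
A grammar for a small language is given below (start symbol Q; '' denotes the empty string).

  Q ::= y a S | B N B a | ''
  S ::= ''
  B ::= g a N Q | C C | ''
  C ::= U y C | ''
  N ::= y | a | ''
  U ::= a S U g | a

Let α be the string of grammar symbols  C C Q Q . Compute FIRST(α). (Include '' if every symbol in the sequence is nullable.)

{ a, g, y, '' }

Add FIRST(C)\{''} = { a }; C is nullable, continue.
Add FIRST(C)\{''} = { a }; C is nullable, continue.
Add FIRST(Q)\{''} = { a, g, y }; Q is nullable, continue.
Add FIRST(Q)\{''} = { a, g, y }; Q is nullable, continue.
Every symbol is nullable, so include ''.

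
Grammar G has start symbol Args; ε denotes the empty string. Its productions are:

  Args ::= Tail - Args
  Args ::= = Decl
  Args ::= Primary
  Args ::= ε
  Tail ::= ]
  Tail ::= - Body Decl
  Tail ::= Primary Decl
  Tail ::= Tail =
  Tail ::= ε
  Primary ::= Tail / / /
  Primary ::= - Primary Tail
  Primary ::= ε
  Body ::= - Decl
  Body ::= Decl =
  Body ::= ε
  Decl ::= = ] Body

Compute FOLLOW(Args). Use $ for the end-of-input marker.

Args is the start symbol, so $ ∈ FOLLOW(Args).
In Args ::= Tail - Args: Args is at the end, add FOLLOW(Args) = { $ }.
Union: FOLLOW(Args) = { $ }.

{ $ }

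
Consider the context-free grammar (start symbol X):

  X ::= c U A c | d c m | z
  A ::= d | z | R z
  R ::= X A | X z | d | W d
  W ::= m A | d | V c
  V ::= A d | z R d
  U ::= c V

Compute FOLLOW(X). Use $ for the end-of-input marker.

{ $, c, d, m, z }

X is the start symbol, so $ ∈ FOLLOW(X).
In R ::= X A: add FIRST(A) = { c, d, m, z }.
In R ::= X z: add FIRST(z) = { z }.
Union: FOLLOW(X) = { $, c, d, m, z }.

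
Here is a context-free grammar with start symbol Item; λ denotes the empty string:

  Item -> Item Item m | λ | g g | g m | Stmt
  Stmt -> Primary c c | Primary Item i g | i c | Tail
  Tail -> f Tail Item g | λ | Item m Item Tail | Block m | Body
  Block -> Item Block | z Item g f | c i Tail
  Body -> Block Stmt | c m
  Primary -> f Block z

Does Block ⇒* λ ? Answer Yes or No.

Nullable nonterminals: Item, Stmt, Tail.
No production of Block has an RHS whose symbols are all nullable, so Block is not nullable.

No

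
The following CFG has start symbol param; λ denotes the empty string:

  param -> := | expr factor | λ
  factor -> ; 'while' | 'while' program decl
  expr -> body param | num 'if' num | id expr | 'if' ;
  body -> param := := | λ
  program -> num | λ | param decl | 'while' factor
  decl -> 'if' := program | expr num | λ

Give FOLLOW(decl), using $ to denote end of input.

{ $, 'if', 'while', :=, ;, id, num }

In factor -> 'while' program decl: decl is at the end, add FOLLOW(factor) = { $, 'if', 'while', :=, ;, id, num }.
In program -> param decl: decl is at the end, add FOLLOW(program) = { $, 'if', 'while', :=, ;, id, num }.
Union: FOLLOW(decl) = { $, 'if', 'while', :=, ;, id, num }.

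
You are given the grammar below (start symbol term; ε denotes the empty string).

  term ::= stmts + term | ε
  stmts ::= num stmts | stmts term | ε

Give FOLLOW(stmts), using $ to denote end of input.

In term ::= stmts + term: add FIRST(+ term) = { + }.
In stmts ::= num stmts: stmts is at the end, add FOLLOW(stmts) = { +, num }.
In stmts ::= stmts term: add FIRST(term)\{ε} = { +, num }.
  Since term is nullable, also add FOLLOW(stmts) = { +, num }.
Union: FOLLOW(stmts) = { +, num }.

{ +, num }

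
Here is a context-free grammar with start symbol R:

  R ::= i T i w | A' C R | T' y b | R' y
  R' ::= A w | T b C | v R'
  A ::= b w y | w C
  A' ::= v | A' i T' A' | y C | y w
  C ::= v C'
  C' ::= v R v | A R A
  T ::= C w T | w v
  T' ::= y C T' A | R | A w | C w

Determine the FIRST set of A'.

A' ::= v contributes {v}.
From A' ::= A' i T' A': add FIRST(A') = { v, y }.
A' ::= y C contributes {y}.
A' ::= y w contributes {y}.
Union: FIRST(A') = { v, y }.

{ v, y }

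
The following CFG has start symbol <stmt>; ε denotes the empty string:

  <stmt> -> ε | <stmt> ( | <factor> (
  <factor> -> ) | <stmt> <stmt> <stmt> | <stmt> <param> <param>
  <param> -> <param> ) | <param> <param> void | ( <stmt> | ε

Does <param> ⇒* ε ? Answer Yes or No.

Yes

<param> has an ε-production, so <param> ⇒ ε.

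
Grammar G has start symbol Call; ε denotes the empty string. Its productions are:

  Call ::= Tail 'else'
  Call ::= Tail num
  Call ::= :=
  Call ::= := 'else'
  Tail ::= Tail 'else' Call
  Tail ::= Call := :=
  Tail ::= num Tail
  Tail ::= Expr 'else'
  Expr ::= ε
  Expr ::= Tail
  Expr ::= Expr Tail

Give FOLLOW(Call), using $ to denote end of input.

Call is the start symbol, so $ ∈ FOLLOW(Call).
In Tail ::= Tail 'else' Call: Call is at the end, add FOLLOW(Tail) = { 'else', :=, num }.
In Tail ::= Call := :=: add FIRST(:= :=) = { := }.
Union: FOLLOW(Call) = { $, 'else', :=, num }.

{ $, 'else', :=, num }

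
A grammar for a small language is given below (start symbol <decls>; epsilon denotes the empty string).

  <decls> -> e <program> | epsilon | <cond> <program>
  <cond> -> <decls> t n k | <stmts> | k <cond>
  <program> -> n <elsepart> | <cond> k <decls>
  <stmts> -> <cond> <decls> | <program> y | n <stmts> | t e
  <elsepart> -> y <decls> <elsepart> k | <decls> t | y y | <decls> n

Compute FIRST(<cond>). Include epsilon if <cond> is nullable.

{ e, k, n, t }

From <cond> -> <decls> t n k: <decls> nullable, take FIRST(<decls>) ∪ {t} = { e, k, n, t }.
From <cond> -> <stmts>: add FIRST(<stmts>) = { e, k, n, t }.
<cond> -> k <cond> contributes {k}.
Union: FIRST(<cond>) = { e, k, n, t }.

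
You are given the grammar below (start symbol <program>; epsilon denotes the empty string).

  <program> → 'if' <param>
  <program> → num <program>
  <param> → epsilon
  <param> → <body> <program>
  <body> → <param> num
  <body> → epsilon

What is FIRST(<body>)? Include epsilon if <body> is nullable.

From <body> → <param> num: <param> nullable, take FIRST(<param>) ∪ {num} = { 'if', num }.
<body> → epsilon contributes epsilon.
Union: FIRST(<body>) = { 'if', num, epsilon }.

{ 'if', num, epsilon }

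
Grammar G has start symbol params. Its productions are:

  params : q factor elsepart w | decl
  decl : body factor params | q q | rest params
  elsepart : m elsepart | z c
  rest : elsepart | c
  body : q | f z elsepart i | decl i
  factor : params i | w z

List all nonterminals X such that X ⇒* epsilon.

No nonterminal has an empty production or an RHS whose symbols are all nullable.

{ } (none)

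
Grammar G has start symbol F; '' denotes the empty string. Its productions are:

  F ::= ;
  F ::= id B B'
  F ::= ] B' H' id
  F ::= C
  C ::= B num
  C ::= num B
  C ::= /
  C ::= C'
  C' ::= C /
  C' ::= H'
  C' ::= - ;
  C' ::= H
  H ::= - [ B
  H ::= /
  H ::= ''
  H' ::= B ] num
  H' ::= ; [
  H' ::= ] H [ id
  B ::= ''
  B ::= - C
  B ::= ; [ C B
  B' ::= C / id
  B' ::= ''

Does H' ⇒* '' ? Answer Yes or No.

No

Nullable nonterminals: B, B', C, C', F, H.
No production of H' has an RHS whose symbols are all nullable, so H' is not nullable.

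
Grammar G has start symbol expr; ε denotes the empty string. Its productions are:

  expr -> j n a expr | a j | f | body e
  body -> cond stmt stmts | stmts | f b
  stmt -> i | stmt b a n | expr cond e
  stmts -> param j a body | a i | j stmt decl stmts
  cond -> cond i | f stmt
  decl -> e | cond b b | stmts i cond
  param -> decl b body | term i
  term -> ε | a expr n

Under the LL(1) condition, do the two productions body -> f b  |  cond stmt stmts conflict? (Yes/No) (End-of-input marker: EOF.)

Yes

FIRST(f b) = { f } and FIRST(cond stmt stmts) = { f }.
Both contain f, so the two alternatives are not disjoint — LL(1) conflict.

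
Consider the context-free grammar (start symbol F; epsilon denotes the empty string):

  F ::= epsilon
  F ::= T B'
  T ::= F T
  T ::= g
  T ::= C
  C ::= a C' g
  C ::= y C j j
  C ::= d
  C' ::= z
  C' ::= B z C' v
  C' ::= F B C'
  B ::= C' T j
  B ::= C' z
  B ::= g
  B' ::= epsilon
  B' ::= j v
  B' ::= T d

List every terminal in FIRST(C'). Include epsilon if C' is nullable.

C' ::= z contributes {z}.
From C' ::= B z C' v: add FIRST(B) = { a, d, g, y, z }.
From C' ::= F B C': F nullable, take FIRST(F) ∪ FIRST(B) = { a, d, g, y, z }.
Union: FIRST(C') = { a, d, g, y, z }.

{ a, d, g, y, z }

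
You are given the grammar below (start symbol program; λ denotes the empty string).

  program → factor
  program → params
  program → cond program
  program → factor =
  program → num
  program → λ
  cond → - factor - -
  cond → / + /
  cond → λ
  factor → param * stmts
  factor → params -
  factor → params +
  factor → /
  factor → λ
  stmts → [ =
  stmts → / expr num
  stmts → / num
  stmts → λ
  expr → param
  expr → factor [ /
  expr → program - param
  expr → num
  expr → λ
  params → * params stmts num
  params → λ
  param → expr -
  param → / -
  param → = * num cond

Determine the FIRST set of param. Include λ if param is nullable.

{ *, +, -, /, =, [, num }

From param → expr -: expr nullable, take FIRST(expr) ∪ {-} = { *, +, -, /, =, [, num }.
param → / - contributes {/}.
param → = * num cond contributes {=}.
Union: FIRST(param) = { *, +, -, /, =, [, num }.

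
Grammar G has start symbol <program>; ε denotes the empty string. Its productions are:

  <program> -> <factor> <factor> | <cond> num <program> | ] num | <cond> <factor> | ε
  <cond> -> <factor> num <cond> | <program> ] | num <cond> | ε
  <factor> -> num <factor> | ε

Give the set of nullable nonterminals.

{ <cond>, <factor>, <program> }

Directly nullable (have an ε-production): <program>, <cond>, <factor>.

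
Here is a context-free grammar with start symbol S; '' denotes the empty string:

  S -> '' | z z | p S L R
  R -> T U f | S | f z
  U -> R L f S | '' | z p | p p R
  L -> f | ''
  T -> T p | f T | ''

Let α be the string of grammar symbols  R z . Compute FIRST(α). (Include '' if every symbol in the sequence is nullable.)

Add FIRST(R)\{''} = { f, p, z }; R is nullable, continue.
z is a terminal; add {z} and stop.

{ f, p, z }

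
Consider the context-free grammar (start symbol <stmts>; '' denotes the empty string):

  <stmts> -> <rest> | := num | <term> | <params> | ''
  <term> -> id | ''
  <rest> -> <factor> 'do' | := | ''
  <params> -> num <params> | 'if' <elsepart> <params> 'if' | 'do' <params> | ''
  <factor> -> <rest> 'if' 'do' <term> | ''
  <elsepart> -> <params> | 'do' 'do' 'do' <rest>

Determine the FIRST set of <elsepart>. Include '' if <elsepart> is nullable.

{ 'do', 'if', num, '' }

From <elsepart> -> <params>: add FIRST(<params>) = { 'do', 'if', num, '' } (including '' since <params> is nullable).
<elsepart> -> 'do' 'do' 'do' <rest> contributes {'do'}.
Union: FIRST(<elsepart>) = { 'do', 'if', num, '' }.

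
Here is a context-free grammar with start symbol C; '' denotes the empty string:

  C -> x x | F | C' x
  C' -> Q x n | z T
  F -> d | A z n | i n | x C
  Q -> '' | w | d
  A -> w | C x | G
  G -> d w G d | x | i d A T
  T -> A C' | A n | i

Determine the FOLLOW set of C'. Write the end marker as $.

{ d, i, n, w, x, z }

In C -> C' x: add FIRST(x) = { x }.
In T -> A C': C' is at the end, add FOLLOW(T) = { d, i, n, w, x, z }.
Union: FOLLOW(C') = { d, i, n, w, x, z }.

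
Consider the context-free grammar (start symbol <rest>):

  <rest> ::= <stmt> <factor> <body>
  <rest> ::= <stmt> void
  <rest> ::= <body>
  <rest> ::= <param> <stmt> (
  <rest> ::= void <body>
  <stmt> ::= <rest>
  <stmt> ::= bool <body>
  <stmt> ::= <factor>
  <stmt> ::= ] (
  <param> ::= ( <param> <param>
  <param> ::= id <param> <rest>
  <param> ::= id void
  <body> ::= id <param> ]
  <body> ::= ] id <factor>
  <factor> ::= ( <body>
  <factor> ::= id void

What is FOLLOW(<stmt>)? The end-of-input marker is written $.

In <rest> ::= <stmt> <factor> <body>: add FIRST(<factor> <body>) = { (, id }.
In <rest> ::= <stmt> void: add FIRST(void) = { void }.
In <rest> ::= <param> <stmt> (: add FIRST(() = { ( }.
Union: FOLLOW(<stmt>) = { (, id, void }.

{ (, id, void }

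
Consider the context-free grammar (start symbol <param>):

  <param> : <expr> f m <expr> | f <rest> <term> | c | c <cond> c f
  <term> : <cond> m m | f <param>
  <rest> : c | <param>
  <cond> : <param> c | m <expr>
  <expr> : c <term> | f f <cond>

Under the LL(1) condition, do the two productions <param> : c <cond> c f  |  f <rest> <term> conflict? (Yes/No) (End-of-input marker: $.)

FIRST(c <cond> c f) = { c } and FIRST(f <rest> <term>) = { f }.
The FIRST sets are disjoint and neither alternative is nullable — no conflict.

No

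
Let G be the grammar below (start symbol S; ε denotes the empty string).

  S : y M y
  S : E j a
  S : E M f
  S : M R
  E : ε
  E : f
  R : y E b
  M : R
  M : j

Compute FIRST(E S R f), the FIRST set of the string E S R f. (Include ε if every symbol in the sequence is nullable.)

Add FIRST(E)\{ε} = { f }; E is nullable, continue.
Add FIRST(S) = { f, j, y }; S is not nullable, stop.

{ f, j, y }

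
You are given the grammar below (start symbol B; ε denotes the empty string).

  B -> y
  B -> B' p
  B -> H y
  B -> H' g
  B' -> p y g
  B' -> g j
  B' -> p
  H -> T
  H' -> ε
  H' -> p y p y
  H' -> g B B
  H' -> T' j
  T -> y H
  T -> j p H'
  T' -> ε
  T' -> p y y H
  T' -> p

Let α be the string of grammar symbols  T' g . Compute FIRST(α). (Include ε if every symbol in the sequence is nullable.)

Add FIRST(T')\{ε} = { p }; T' is nullable, continue.
g is a terminal; add {g} and stop.

{ g, p }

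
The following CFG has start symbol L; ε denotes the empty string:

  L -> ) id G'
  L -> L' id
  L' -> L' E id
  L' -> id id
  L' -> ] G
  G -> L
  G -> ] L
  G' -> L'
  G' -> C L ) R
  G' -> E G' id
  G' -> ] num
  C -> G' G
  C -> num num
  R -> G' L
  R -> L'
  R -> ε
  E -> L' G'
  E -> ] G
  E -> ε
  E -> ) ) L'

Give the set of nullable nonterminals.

Directly nullable (have an ε-production): R, E.
No other nonterminal has a production whose RHS symbols are all nullable.

{ E, R }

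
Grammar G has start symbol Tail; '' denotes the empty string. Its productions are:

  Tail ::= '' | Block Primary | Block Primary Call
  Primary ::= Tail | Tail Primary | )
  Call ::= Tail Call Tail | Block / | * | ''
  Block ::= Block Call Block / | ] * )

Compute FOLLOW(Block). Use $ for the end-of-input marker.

{ $, ), *, /, ] }

In Tail ::= Block Primary: add FIRST(Primary)\{''} = { ), ] }.
  Since Primary is nullable, also add FOLLOW(Tail) = { $, ), *, ] }.
In Tail ::= Block Primary Call: add FIRST(Primary Call)\{''} = { ), *, ] }.
  Since Primary Call is nullable, also add FOLLOW(Tail) = { $, ), *, ] }.
In Call ::= Block /: add FIRST(/) = { / }.
In Block ::= Block Call Block /: add FIRST(Call Block /) = { *, ] }.
In Block ::= Block Call Block /: add FIRST(/) = { / }.
Union: FOLLOW(Block) = { $, ), *, /, ] }.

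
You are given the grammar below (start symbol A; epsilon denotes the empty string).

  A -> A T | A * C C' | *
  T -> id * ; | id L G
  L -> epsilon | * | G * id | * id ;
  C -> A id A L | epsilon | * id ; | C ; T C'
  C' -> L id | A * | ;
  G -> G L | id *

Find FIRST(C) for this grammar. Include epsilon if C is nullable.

From C -> A id A L: add FIRST(A) = { * }.
C -> epsilon contributes epsilon.
C -> * id ; contributes {*}.
From C -> C ; T C': C nullable, take FIRST(C) ∪ {;} = { *, ; }.
Union: FIRST(C) = { *, ;, epsilon }.

{ *, ;, epsilon }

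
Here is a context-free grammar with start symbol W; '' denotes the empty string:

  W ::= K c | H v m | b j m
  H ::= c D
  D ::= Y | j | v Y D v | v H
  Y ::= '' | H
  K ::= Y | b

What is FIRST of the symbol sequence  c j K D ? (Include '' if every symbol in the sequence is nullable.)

{ c }

c is a terminal; add {c} and stop.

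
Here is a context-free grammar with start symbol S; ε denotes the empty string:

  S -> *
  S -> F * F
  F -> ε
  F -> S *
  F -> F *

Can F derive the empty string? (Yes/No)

Yes

F has an ε-production, so F ⇒ ε.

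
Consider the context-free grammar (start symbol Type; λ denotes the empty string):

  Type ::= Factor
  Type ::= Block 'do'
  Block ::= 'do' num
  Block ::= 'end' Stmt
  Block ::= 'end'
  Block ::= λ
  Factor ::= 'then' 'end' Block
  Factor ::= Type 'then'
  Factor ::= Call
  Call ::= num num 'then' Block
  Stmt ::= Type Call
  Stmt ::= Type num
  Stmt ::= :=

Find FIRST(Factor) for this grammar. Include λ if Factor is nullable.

{ 'do', 'end', 'then', num }

Factor ::= 'then' 'end' Block contributes {'then'}.
From Factor ::= Type 'then': add FIRST(Type) = { 'do', 'end', 'then', num }.
From Factor ::= Call: add FIRST(Call) = { num }.
Union: FIRST(Factor) = { 'do', 'end', 'then', num }.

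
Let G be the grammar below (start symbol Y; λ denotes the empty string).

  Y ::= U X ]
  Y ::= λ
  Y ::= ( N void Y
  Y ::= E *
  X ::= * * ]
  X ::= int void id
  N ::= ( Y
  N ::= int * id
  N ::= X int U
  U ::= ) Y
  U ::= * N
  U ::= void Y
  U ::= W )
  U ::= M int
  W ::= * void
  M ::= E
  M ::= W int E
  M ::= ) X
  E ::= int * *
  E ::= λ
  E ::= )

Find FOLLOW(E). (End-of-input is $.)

{ *, int }

In Y ::= E *: add FIRST(*) = { * }.
In M ::= E: E is at the end, add FOLLOW(M) = { int }.
In M ::= W int E: E is at the end, add FOLLOW(M) = { int }.
Union: FOLLOW(E) = { *, int }.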